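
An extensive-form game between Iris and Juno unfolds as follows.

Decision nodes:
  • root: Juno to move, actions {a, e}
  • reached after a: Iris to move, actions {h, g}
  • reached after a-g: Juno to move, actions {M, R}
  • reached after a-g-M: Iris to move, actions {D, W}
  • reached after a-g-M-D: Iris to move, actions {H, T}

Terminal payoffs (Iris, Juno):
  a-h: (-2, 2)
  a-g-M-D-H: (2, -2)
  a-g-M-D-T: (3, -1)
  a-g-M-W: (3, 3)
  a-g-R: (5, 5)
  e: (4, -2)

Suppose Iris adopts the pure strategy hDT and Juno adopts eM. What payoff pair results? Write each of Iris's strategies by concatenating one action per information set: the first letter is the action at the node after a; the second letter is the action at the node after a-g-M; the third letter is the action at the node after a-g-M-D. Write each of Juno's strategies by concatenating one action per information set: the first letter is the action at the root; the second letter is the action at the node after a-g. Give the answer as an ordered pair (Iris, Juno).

Trace the play path from the root:
  Juno plays e
→ terminal payoff (4, -2).
(Iris's choice at the node after a is never reached on this path, so it doesn't affect the outcome.)

(4, -2)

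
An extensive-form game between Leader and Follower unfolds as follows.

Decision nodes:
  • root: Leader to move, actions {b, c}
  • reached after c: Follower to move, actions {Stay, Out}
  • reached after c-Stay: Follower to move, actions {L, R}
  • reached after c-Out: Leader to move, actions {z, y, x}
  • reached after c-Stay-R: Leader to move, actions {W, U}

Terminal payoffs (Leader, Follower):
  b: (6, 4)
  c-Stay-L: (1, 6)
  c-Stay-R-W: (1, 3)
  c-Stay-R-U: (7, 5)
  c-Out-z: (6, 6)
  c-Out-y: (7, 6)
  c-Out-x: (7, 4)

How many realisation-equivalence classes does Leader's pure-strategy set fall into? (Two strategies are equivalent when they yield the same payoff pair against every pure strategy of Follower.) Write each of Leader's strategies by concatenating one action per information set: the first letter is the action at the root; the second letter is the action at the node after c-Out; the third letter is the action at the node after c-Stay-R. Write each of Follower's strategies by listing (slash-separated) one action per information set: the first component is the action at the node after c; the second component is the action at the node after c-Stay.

7

Leader has 12 pure strategies: bzW, bzU, byW, byU, bxW, bxU, czW, czU, cyW, cyU, cxW, cxU. Columns: Stay/L, Stay/R, Out/L, Out/R.
{bzW, bzU, byW, byU, bxW, bxU} → row (6,4) (6,4) (6,4) (6,4)
{czW} → row (1,6) (1,3) (6,6) (6,6)
{czU} → row (1,6) (7,5) (6,6) (6,6)
{cyW} → row (1,6) (1,3) (7,6) (7,6)
{cyU} → row (1,6) (7,5) (7,6) (7,6)
{cxW} → row (1,6) (1,3) (7,4) (7,4)
{cxU} → row (1,6) (7,5) (7,4) (7,4)
That's 7 distinct rows out of 12 strategies.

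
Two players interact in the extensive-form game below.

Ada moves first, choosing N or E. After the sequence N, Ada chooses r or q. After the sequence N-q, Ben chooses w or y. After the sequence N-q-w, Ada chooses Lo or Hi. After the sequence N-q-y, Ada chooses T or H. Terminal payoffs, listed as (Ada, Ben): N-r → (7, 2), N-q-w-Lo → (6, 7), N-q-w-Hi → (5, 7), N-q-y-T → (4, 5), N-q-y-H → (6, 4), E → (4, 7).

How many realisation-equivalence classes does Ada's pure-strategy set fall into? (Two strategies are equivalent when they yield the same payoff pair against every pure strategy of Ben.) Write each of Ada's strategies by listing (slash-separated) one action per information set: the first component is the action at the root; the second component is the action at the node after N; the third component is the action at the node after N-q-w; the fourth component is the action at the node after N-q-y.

6

Ada has 16 pure strategies: N/r/Lo/T, N/r/Lo/H, N/r/Hi/T, N/r/Hi/H, N/q/Lo/T, N/q/Lo/H, N/q/Hi/T, N/q/Hi/H, E/r/Lo/T, E/r/Lo/H, E/r/Hi/T, E/r/Hi/H, E/q/Lo/T, E/q/Lo/H, E/q/Hi/T, E/q/Hi/H. Columns: w, y.
{N/r/Lo/T, N/r/Lo/H, N/r/Hi/T, N/r/Hi/H} → row (7,2) (7,2)
{N/q/Lo/T} → row (6,7) (4,5)
{N/q/Lo/H} → row (6,7) (6,4)
{N/q/Hi/T} → row (5,7) (4,5)
{N/q/Hi/H} → row (5,7) (6,4)
{E/r/Lo/T, E/r/Lo/H, E/r/Hi/T, E/r/Hi/H, E/q/Lo/T, E/q/Lo/H, E/q/Hi/T, E/q/Hi/H} → row (4,7) (4,7)
That's 6 distinct rows out of 16 strategies.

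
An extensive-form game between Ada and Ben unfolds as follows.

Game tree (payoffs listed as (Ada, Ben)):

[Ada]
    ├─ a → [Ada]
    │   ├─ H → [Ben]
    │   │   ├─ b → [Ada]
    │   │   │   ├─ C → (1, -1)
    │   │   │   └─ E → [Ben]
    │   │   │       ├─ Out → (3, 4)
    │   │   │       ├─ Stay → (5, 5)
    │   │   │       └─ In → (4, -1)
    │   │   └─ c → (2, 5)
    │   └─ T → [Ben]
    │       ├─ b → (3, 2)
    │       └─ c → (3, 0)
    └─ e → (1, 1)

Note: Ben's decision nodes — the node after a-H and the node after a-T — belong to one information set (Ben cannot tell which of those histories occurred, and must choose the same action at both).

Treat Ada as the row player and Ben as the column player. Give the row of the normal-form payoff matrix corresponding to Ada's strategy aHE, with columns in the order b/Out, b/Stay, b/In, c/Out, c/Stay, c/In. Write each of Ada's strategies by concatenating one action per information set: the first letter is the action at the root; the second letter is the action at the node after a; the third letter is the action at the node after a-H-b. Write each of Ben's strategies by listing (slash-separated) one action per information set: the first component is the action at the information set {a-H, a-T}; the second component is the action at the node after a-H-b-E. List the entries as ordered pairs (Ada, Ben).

vs b/Out: Ada plays a → Ada plays H at [a] → Ben plays b at [a-H] → Ada plays E at [a-H-b] → Ben plays Out at [a-H-b-E] → (3, 4)
vs b/Stay: Ada plays a → Ada plays H at [a] → Ben plays b at [a-H] → Ada plays E at [a-H-b] → Ben plays Stay at [a-H-b-E] → (5, 5)
vs b/In: Ada plays a → Ada plays H at [a] → Ben plays b at [a-H] → Ada plays E at [a-H-b] → Ben plays In at [a-H-b-E] → (4, -1)
vs c/Out: Ada plays a → Ada plays H at [a] → Ben plays c at [a-H] → (2, 5)
vs c/Stay: Ada plays a → Ada plays H at [a] → Ben plays c at [a-H] → (2, 5)
vs c/In: Ada plays a → Ada plays H at [a] → Ben plays c at [a-H] → (2, 5)

(3,4) (5,5) (4,-1) (2,5) (2,5) (2,5)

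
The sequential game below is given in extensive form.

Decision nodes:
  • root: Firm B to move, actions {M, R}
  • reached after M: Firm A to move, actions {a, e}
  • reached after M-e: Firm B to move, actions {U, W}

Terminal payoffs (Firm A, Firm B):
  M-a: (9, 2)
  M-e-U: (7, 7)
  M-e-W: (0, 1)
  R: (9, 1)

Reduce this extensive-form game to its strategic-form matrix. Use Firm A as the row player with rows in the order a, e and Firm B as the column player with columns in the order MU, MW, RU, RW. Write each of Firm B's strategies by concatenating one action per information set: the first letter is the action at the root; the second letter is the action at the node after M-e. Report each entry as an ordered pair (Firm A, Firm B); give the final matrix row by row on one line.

a: (9,2) (9,2) (9,1) (9,1) | e: (7,7) (0,1) (9,1) (9,1)

Row a: MU→(9,2), MW→(9,2), RU→(9,1), RW→(9,1)
Row e: MU→(7,7), MW→(0,1), RU→(9,1), RW→(9,1)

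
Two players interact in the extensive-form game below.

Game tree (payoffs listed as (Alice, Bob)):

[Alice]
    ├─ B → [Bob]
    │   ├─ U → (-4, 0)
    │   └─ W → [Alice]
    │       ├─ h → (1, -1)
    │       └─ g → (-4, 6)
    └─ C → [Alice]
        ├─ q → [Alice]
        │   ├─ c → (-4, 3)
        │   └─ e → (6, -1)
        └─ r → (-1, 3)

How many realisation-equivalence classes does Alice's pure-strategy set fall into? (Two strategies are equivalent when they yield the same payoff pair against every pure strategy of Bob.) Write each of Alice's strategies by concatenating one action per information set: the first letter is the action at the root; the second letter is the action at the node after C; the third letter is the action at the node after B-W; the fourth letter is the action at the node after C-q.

Alice has 16 pure strategies: Bqhc, Bqhe, Bqgc, Bqge, Brhc, Brhe, Brgc, Brge, Cqhc, Cqhe, Cqgc, Cqge, Crhc, Crhe, Crgc, Crge. Columns: U, W.
{Bqhc, Bqhe, Brhc, Brhe} → row (-4,0) (1,-1)
{Bqgc, Bqge, Brgc, Brge} → row (-4,0) (-4,6)
{Cqhc, Cqgc} → row (-4,3) (-4,3)
{Cqhe, Cqge} → row (6,-1) (6,-1)
{Crhc, Crhe, Crgc, Crge} → row (-1,3) (-1,3)
That's 5 distinct rows out of 16 strategies.

5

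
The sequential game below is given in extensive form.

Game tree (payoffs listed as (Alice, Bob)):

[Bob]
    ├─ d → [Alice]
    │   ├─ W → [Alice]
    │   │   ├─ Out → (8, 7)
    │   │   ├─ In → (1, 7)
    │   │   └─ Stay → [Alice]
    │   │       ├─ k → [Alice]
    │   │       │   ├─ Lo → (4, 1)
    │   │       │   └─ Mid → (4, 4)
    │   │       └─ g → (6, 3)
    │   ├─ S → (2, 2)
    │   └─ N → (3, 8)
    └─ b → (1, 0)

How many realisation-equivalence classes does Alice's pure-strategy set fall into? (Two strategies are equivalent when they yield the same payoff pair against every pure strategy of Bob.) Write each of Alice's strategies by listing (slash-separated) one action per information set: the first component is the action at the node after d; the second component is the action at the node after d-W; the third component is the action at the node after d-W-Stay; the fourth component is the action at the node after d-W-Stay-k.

Alice has 36 pure strategies: W/Out/k/Lo, W/Out/k/Mid, W/Out/g/Lo, W/Out/g/Mid, W/In/k/Lo, W/In/k/Mid, W/In/g/Lo, W/In/g/Mid, W/Stay/k/Lo, W/Stay/k/Mid, W/Stay/g/Lo, W/Stay/g/Mid, S/Out/k/Lo, S/Out/k/Mid, S/Out/g/Lo, S/Out/g/Mid, S/In/k/Lo, S/In/k/Mid, S/In/g/Lo, S/In/g/Mid, S/Stay/k/Lo, S/Stay/k/Mid, S/Stay/g/Lo, S/Stay/g/Mid, N/Out/k/Lo, N/Out/k/Mid, N/Out/g/Lo, N/Out/g/Mid, N/In/k/Lo, N/In/k/Mid, N/In/g/Lo, N/In/g/Mid, N/Stay/k/Lo, N/Stay/k/Mid, N/Stay/g/Lo, N/Stay/g/Mid. Columns: d, b.
{W/Out/k/Lo, W/Out/k/Mid, W/Out/g/Lo, W/Out/g/Mid} → row (8,7) (1,0)
{W/In/k/Lo, W/In/k/Mid, W/In/g/Lo, W/In/g/Mid} → row (1,7) (1,0)
{W/Stay/k/Lo} → row (4,1) (1,0)
{W/Stay/k/Mid} → row (4,4) (1,0)
{W/Stay/g/Lo, W/Stay/g/Mid} → row (6,3) (1,0)
{S/Out/k/Lo, S/Out/k/Mid, S/Out/g/Lo, S/Out/g/Mid, S/In/k/Lo, S/In/k/Mid, S/In/g/Lo, S/In/g/Mid, S/Stay/k/Lo, S/Stay/k/Mid, S/Stay/g/Lo, S/Stay/g/Mid} → row (2,2) (1,0)
{N/Out/k/Lo, N/Out/k/Mid, N/Out/g/Lo, N/Out/g/Mid, N/In/k/Lo, N/In/k/Mid, N/In/g/Lo, N/In/g/Mid, N/Stay/k/Lo, N/Stay/k/Mid, N/Stay/g/Lo, N/Stay/g/Mid} → row (3,8) (1,0)
That's 7 distinct rows out of 36 strategies.

7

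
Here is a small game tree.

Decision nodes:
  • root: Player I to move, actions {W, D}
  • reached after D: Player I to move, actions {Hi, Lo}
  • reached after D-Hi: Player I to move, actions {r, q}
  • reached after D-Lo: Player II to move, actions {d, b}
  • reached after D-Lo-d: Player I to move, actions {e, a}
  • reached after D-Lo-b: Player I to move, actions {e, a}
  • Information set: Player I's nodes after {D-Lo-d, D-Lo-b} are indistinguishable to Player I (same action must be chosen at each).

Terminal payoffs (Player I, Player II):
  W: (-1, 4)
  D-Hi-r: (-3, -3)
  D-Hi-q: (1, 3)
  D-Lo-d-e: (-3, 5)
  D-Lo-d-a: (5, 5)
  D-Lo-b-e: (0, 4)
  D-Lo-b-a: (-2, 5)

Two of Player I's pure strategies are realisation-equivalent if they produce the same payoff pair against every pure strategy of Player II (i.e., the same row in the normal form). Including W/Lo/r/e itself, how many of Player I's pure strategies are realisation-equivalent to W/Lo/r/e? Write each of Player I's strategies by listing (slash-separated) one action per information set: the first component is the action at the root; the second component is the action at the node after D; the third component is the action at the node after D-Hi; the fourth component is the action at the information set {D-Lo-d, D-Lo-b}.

8

Row for W/Lo/r/e (columns d, b): (-1,4) (-1,4).
Under W/Lo/r/e, Player I's choice at the node after D and at the node after D-Hi and at the information set {D-Lo-d, D-Lo-b} can never be reached regardless of what Player II does, so varying those choices leaves every outcome unchanged.
Holding the reachable choices fixed and varying the unreachable ones freely already gives 2 × 2 × 2 = 8 equivalent strategies.
No other strategy reproduces this row, so those 8 are the full class: W/Hi/r/e, W/Hi/r/a, W/Hi/q/e, W/Hi/q/a, W/Lo/r/e, W/Lo/r/a, W/Lo/q/e, W/Lo/q/a.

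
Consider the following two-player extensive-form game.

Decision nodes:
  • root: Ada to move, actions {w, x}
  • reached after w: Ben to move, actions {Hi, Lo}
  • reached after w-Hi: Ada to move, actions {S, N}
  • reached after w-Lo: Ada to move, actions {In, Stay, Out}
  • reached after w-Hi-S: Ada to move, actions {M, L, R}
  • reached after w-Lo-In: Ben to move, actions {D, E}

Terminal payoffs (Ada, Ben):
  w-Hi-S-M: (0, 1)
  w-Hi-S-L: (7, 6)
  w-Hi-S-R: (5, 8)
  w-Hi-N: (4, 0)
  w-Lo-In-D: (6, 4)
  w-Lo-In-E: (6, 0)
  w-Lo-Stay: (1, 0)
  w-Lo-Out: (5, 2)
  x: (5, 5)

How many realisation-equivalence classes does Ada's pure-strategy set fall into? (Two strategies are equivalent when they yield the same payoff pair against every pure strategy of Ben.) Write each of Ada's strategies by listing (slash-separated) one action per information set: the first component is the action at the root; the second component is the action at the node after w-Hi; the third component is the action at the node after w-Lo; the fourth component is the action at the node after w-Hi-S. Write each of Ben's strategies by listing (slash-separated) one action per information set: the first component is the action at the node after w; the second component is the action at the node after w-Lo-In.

Ada has 36 pure strategies: w/S/In/M, w/S/In/L, w/S/In/R, w/S/Stay/M, w/S/Stay/L, w/S/Stay/R, w/S/Out/M, w/S/Out/L, w/S/Out/R, w/N/In/M, w/N/In/L, w/N/In/R, w/N/Stay/M, w/N/Stay/L, w/N/Stay/R, w/N/Out/M, w/N/Out/L, w/N/Out/R, x/S/In/M, x/S/In/L, x/S/In/R, x/S/Stay/M, x/S/Stay/L, x/S/Stay/R, x/S/Out/M, x/S/Out/L, x/S/Out/R, x/N/In/M, x/N/In/L, x/N/In/R, x/N/Stay/M, x/N/Stay/L, x/N/Stay/R, x/N/Out/M, x/N/Out/L, x/N/Out/R. Columns: Hi/D, Hi/E, Lo/D, Lo/E.
{w/S/In/M} → row (0,1) (0,1) (6,4) (6,0)
{w/S/In/L} → row (7,6) (7,6) (6,4) (6,0)
{w/S/In/R} → row (5,8) (5,8) (6,4) (6,0)
{w/S/Stay/M} → row (0,1) (0,1) (1,0) (1,0)
{w/S/Stay/L} → row (7,6) (7,6) (1,0) (1,0)
{w/S/Stay/R} → row (5,8) (5,8) (1,0) (1,0)
{w/S/Out/M} → row (0,1) (0,1) (5,2) (5,2)
{w/S/Out/L} → row (7,6) (7,6) (5,2) (5,2)
{w/S/Out/R} → row (5,8) (5,8) (5,2) (5,2)
{w/N/In/M, w/N/In/L, w/N/In/R} → row (4,0) (4,0) (6,4) (6,0)
{w/N/Stay/M, w/N/Stay/L, w/N/Stay/R} → row (4,0) (4,0) (1,0) (1,0)
{w/N/Out/M, w/N/Out/L, w/N/Out/R} → row (4,0) (4,0) (5,2) (5,2)
{x/S/In/M, x/S/In/L, x/S/In/R, x/S/Stay/M, x/S/Stay/L, x/S/Stay/R, x/S/Out/M, x/S/Out/L, x/S/Out/R, x/N/In/M, x/N/In/L, x/N/In/R, x/N/Stay/M, x/N/Stay/L, x/N/Stay/R, x/N/Out/M, x/N/Out/L, x/N/Out/R} → row (5,5) (5,5) (5,5) (5,5)
That's 13 distinct rows out of 36 strategies.

13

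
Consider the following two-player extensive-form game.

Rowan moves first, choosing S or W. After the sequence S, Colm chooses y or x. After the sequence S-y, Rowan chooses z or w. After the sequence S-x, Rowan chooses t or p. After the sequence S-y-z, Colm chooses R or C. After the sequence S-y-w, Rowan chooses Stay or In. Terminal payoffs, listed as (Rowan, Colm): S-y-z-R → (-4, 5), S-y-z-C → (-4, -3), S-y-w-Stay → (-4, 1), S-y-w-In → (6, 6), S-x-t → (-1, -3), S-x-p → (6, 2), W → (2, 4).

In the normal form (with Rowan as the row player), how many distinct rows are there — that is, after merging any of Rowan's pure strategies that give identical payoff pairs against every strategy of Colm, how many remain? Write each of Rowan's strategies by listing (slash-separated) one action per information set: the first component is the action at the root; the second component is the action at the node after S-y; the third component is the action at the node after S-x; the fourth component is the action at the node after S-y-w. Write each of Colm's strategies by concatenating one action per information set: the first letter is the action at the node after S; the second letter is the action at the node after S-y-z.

7

Rowan has 16 pure strategies: S/z/t/Stay, S/z/t/In, S/z/p/Stay, S/z/p/In, S/w/t/Stay, S/w/t/In, S/w/p/Stay, S/w/p/In, W/z/t/Stay, W/z/t/In, W/z/p/Stay, W/z/p/In, W/w/t/Stay, W/w/t/In, W/w/p/Stay, W/w/p/In. Columns: yR, yC, xR, xC.
{S/z/t/Stay, S/z/t/In} → row (-4,5) (-4,-3) (-1,-3) (-1,-3)
{S/z/p/Stay, S/z/p/In} → row (-4,5) (-4,-3) (6,2) (6,2)
{S/w/t/Stay} → row (-4,1) (-4,1) (-1,-3) (-1,-3)
{S/w/t/In} → row (6,6) (6,6) (-1,-3) (-1,-3)
{S/w/p/Stay} → row (-4,1) (-4,1) (6,2) (6,2)
{S/w/p/In} → row (6,6) (6,6) (6,2) (6,2)
{W/z/t/Stay, W/z/t/In, W/z/p/Stay, W/z/p/In, W/w/t/Stay, W/w/t/In, W/w/p/Stay, W/w/p/In} → row (2,4) (2,4) (2,4) (2,4)
That's 7 distinct rows out of 16 strategies.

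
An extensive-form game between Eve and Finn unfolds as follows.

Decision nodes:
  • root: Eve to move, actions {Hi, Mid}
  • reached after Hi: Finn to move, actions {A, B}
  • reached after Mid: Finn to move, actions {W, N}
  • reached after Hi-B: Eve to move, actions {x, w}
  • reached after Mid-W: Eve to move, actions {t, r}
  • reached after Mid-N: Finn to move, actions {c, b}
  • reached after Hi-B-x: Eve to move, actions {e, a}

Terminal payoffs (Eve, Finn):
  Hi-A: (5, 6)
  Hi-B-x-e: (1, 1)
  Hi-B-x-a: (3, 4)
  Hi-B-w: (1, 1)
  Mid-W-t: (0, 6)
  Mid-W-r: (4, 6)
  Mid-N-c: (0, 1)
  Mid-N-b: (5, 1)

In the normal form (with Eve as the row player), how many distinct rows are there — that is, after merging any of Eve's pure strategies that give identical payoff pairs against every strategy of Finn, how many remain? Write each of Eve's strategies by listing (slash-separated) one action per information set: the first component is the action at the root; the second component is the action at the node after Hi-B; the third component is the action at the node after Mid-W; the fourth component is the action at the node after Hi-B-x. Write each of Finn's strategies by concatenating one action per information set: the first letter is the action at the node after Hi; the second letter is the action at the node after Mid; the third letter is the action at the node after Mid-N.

4

Eve has 16 pure strategies: Hi/x/t/e, Hi/x/t/a, Hi/x/r/e, Hi/x/r/a, Hi/w/t/e, Hi/w/t/a, Hi/w/r/e, Hi/w/r/a, Mid/x/t/e, Mid/x/t/a, Mid/x/r/e, Mid/x/r/a, Mid/w/t/e, Mid/w/t/a, Mid/w/r/e, Mid/w/r/a. Columns: AWc, AWb, ANc, ANb, BWc, BWb, BNc, BNb.
{Hi/x/t/e, Hi/x/r/e, Hi/w/t/e, Hi/w/t/a, Hi/w/r/e, Hi/w/r/a} → row (5,6) (5,6) (5,6) (5,6) (1,1) (1,1) (1,1) (1,1)
{Hi/x/t/a, Hi/x/r/a} → row (5,6) (5,6) (5,6) (5,6) (3,4) (3,4) (3,4) (3,4)
{Mid/x/t/e, Mid/x/t/a, Mid/w/t/e, Mid/w/t/a} → row (0,6) (0,6) (0,1) (5,1) (0,6) (0,6) (0,1) (5,1)
{Mid/x/r/e, Mid/x/r/a, Mid/w/r/e, Mid/w/r/a} → row (4,6) (4,6) (0,1) (5,1) (4,6) (4,6) (0,1) (5,1)
That's 4 distinct rows out of 16 strategies.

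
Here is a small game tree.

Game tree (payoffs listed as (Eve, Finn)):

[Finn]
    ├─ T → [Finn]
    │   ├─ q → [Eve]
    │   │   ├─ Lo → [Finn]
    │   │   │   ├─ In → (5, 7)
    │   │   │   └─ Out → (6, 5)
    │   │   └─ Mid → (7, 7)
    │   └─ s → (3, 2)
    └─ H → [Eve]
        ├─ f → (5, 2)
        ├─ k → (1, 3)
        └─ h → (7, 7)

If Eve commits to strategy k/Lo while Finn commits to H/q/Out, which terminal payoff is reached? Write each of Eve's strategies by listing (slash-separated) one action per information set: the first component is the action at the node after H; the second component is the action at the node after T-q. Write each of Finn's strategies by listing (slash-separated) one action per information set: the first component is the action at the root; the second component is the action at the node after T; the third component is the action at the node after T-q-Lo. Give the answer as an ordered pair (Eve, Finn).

Trace the play path from the root:
  Finn plays H
  Eve plays k at [H]
→ terminal payoff (1, 3).
(Eve's choice at the node after T-q is never reached on this path, so it doesn't affect the outcome.)

(1, 3)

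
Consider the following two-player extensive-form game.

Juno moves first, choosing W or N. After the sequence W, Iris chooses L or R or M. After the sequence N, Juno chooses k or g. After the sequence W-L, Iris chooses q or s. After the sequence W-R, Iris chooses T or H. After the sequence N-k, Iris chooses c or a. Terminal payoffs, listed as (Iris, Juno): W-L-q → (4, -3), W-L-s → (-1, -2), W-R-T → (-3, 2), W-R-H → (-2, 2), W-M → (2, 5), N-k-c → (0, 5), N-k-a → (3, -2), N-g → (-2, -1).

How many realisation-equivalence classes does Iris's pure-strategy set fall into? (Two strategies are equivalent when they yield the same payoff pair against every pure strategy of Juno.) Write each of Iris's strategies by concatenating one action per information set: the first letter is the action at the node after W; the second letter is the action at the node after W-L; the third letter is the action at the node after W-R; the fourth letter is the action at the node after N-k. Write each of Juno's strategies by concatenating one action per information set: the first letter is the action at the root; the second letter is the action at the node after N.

Iris has 24 pure strategies: LqTc, LqTa, LqHc, LqHa, LsTc, LsTa, LsHc, LsHa, RqTc, RqTa, RqHc, RqHa, RsTc, RsTa, RsHc, RsHa, MqTc, MqTa, MqHc, MqHa, MsTc, MsTa, MsHc, MsHa. Columns: Wk, Wg, Nk, Ng.
{LqTc, LqHc} → row (4,-3) (4,-3) (0,5) (-2,-1)
{LqTa, LqHa} → row (4,-3) (4,-3) (3,-2) (-2,-1)
{LsTc, LsHc} → row (-1,-2) (-1,-2) (0,5) (-2,-1)
{LsTa, LsHa} → row (-1,-2) (-1,-2) (3,-2) (-2,-1)
{RqTc, RsTc} → row (-3,2) (-3,2) (0,5) (-2,-1)
{RqTa, RsTa} → row (-3,2) (-3,2) (3,-2) (-2,-1)
{RqHc, RsHc} → row (-2,2) (-2,2) (0,5) (-2,-1)
{RqHa, RsHa} → row (-2,2) (-2,2) (3,-2) (-2,-1)
{MqTc, MqHc, MsTc, MsHc} → row (2,5) (2,5) (0,5) (-2,-1)
{MqTa, MqHa, MsTa, MsHa} → row (2,5) (2,5) (3,-2) (-2,-1)
That's 10 distinct rows out of 24 strategies.

10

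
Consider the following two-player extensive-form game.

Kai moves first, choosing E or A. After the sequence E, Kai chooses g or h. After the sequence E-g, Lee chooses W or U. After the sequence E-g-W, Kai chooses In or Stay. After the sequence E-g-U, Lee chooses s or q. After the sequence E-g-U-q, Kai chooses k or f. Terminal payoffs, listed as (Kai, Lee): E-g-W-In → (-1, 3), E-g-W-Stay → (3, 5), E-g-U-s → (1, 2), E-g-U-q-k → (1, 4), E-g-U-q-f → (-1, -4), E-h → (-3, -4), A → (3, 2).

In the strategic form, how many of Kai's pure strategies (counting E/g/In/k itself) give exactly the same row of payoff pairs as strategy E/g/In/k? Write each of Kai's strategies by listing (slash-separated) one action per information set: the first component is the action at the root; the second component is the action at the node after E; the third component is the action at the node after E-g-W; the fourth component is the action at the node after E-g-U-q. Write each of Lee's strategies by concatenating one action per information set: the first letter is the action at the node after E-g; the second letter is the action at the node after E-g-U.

Row for E/g/In/k (columns Ws, Wq, Us, Uq): (-1,3) (-1,3) (1,2) (1,4).
Every one of Kai's information sets is on the play path for some reply by Lee when Kai follows E/g/In/k.
Changing the action at any of them therefore changes at least one column, so only E/g/In/k itself gives this row.

1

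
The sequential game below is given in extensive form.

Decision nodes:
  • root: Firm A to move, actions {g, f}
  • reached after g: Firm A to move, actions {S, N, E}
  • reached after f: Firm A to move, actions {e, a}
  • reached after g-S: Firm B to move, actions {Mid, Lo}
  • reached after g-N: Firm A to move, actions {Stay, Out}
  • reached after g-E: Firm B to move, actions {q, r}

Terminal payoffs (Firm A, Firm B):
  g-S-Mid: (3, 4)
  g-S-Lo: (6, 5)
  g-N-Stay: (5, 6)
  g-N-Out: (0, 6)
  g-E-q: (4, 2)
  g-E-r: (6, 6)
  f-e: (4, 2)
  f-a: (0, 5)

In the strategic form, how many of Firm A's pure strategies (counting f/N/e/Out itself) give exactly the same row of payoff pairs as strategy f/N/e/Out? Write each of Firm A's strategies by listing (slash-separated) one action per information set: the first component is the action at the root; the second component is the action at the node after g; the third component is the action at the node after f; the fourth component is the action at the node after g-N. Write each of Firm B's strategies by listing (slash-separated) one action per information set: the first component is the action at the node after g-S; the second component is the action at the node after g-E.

6

Row for f/N/e/Out (columns Mid/q, Mid/r, Lo/q, Lo/r): (4,2) (4,2) (4,2) (4,2).
Under f/N/e/Out, Firm A's choice at the node after g and at the node after g-N can never be reached regardless of what Firm B does, so varying those choices leaves every outcome unchanged.
Holding the reachable choices fixed and varying the unreachable ones freely already gives 3 × 2 = 6 equivalent strategies.
No other strategy reproduces this row, so those 6 are the full class: f/S/e/Stay, f/S/e/Out, f/N/e/Stay, f/N/e/Out, f/E/e/Stay, f/E/e/Out.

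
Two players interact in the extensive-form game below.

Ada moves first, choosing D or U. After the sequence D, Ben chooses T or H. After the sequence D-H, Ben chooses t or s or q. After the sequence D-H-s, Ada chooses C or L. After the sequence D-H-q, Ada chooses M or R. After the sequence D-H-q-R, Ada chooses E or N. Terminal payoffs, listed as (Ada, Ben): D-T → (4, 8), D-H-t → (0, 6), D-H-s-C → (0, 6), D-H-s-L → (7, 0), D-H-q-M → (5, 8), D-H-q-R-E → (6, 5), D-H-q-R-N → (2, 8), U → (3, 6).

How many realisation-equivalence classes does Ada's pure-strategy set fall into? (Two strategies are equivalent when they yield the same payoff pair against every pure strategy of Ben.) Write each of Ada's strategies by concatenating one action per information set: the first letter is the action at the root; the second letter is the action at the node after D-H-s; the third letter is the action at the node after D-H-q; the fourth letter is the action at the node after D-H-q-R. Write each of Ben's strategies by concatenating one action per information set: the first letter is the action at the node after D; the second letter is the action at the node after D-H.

7

Ada has 16 pure strategies: DCME, DCMN, DCRE, DCRN, DLME, DLMN, DLRE, DLRN, UCME, UCMN, UCRE, UCRN, ULME, ULMN, ULRE, ULRN. Columns: Tt, Ts, Tq, Ht, Hs, Hq.
{DCME, DCMN} → row (4,8) (4,8) (4,8) (0,6) (0,6) (5,8)
{DCRE} → row (4,8) (4,8) (4,8) (0,6) (0,6) (6,5)
{DCRN} → row (4,8) (4,8) (4,8) (0,6) (0,6) (2,8)
{DLME, DLMN} → row (4,8) (4,8) (4,8) (0,6) (7,0) (5,8)
{DLRE} → row (4,8) (4,8) (4,8) (0,6) (7,0) (6,5)
{DLRN} → row (4,8) (4,8) (4,8) (0,6) (7,0) (2,8)
{UCME, UCMN, UCRE, UCRN, ULME, ULMN, ULRE, ULRN} → row (3,6) (3,6) (3,6) (3,6) (3,6) (3,6)
That's 7 distinct rows out of 16 strategies.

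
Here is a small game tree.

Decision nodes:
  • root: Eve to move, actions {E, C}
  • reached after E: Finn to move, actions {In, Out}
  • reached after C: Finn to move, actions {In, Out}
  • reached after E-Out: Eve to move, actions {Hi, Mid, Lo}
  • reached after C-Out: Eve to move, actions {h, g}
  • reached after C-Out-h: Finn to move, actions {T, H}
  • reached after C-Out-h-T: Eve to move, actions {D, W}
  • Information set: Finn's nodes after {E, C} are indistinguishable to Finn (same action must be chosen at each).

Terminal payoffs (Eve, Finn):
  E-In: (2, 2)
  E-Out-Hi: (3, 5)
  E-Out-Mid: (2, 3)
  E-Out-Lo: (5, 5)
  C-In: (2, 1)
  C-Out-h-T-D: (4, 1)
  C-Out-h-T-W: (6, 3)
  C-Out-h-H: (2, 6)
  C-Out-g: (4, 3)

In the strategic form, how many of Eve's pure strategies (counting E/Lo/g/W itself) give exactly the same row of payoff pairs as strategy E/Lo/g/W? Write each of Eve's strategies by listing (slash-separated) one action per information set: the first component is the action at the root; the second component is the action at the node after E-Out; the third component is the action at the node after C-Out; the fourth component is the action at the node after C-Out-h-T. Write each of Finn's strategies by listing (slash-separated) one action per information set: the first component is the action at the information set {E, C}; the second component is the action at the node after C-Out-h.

Row for E/Lo/g/W (columns In/T, In/H, Out/T, Out/H): (2,2) (2,2) (5,5) (5,5).
Under E/Lo/g/W, Eve's choice at the node after C-Out and at the node after C-Out-h-T can never be reached regardless of what Finn does, so varying those choices leaves every outcome unchanged.
Holding the reachable choices fixed and varying the unreachable ones freely already gives 2 × 2 = 4 equivalent strategies.
No other strategy reproduces this row, so those 4 are the full class: E/Lo/h/D, E/Lo/h/W, E/Lo/g/D, E/Lo/g/W.

4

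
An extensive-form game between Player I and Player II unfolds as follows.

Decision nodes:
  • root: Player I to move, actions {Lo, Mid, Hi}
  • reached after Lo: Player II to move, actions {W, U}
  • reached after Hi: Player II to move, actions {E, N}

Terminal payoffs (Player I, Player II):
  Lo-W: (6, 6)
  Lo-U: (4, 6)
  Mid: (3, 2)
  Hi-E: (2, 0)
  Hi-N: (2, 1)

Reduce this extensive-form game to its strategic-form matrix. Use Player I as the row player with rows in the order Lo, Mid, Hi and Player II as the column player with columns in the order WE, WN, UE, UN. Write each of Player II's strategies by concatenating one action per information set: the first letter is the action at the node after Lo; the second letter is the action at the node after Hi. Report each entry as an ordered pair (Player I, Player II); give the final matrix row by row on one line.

Lo: (6,6) (6,6) (4,6) (4,6) | Mid: (3,2) (3,2) (3,2) (3,2) | Hi: (2,0) (2,1) (2,0) (2,1)

Row Lo: WE→(6,6), WN→(6,6), UE→(4,6), UN→(4,6)
Row Mid: WE→(3,2), WN→(3,2), UE→(3,2), UN→(3,2)
Row Hi: WE→(2,0), WN→(2,1), UE→(2,0), UN→(2,1)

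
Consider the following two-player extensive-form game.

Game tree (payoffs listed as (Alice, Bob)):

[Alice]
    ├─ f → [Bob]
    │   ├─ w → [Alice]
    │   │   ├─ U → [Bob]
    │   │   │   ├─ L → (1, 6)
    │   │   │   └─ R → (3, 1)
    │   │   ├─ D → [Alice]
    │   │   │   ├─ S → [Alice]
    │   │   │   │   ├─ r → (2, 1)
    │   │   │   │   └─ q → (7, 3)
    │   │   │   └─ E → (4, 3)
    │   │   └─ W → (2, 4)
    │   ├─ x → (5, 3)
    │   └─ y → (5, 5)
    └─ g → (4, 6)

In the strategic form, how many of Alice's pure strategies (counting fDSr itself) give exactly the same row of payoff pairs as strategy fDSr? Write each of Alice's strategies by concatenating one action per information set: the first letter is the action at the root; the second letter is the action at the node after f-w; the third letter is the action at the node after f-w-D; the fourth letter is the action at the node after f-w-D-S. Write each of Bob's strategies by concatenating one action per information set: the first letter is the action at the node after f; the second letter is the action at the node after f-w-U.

Row for fDSr (columns wL, wR, xL, xR, yL, yR): (2,1) (2,1) (5,3) (5,3) (5,5) (5,5).
Every one of Alice's information sets is on the play path for some reply by Bob when Alice follows fDSr.
Changing the action at any of them therefore changes at least one column, so only fDSr itself gives this row.

1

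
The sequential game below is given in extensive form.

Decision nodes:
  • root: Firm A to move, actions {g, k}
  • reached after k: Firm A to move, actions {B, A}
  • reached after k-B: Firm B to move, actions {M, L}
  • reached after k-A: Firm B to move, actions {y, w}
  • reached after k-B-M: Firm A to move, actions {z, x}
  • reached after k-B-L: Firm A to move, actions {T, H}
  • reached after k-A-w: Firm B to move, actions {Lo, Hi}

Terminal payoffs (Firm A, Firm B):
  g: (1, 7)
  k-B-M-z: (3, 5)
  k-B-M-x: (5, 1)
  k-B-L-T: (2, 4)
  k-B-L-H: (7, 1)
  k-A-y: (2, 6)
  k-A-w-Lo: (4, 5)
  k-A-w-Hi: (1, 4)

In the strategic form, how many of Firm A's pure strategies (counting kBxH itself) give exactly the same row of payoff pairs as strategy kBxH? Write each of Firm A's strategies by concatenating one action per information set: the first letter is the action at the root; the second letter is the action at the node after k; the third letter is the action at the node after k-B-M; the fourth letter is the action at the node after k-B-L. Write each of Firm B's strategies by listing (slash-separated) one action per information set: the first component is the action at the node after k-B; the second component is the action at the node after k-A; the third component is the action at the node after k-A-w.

1

Row for kBxH (columns M/y/Lo, M/y/Hi, M/w/Lo, M/w/Hi, L/y/Lo, L/y/Hi, L/w/Lo, L/w/Hi): (5,1) (5,1) (5,1) (5,1) (7,1) (7,1) (7,1) (7,1).
Every one of Firm A's information sets is on the play path for some reply by Firm B when Firm A follows kBxH.
Changing the action at any of them therefore changes at least one column, so only kBxH itself gives this row.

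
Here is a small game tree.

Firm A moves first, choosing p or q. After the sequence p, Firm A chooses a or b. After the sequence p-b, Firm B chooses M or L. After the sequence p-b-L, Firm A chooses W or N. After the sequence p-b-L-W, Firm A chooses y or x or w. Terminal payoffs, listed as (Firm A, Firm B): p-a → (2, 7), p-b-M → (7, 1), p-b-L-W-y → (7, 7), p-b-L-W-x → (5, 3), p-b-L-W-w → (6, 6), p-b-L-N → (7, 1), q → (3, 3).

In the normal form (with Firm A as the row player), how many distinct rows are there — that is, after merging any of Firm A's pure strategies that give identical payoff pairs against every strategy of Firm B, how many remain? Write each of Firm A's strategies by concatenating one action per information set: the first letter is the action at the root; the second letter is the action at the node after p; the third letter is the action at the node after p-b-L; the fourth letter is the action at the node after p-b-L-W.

6

Firm A has 24 pure strategies: paWy, paWx, paWw, paNy, paNx, paNw, pbWy, pbWx, pbWw, pbNy, pbNx, pbNw, qaWy, qaWx, qaWw, qaNy, qaNx, qaNw, qbWy, qbWx, qbWw, qbNy, qbNx, qbNw. Columns: M, L.
{paWy, paWx, paWw, paNy, paNx, paNw} → row (2,7) (2,7)
{pbWy} → row (7,1) (7,7)
{pbWx} → row (7,1) (5,3)
{pbWw} → row (7,1) (6,6)
{pbNy, pbNx, pbNw} → row (7,1) (7,1)
{qaWy, qaWx, qaWw, qaNy, qaNx, qaNw, qbWy, qbWx, qbWw, qbNy, qbNx, qbNw} → row (3,3) (3,3)
That's 6 distinct rows out of 24 strategies.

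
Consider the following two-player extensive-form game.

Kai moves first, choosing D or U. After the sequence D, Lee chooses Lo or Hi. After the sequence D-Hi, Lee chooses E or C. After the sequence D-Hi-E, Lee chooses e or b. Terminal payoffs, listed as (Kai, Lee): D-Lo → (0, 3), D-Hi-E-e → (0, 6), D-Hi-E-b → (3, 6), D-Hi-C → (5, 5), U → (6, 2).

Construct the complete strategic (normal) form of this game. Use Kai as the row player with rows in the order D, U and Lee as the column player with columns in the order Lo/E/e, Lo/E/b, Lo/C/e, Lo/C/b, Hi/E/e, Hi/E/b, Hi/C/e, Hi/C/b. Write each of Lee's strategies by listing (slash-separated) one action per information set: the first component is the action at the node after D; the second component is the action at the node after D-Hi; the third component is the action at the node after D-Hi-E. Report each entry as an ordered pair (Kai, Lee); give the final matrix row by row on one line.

D: (0,3) (0,3) (0,3) (0,3) (0,6) (3,6) (5,5) (5,5) | U: (6,2) (6,2) (6,2) (6,2) (6,2) (6,2) (6,2) (6,2)

       Lo/E/e   Lo/E/b   Lo/C/e   Lo/C/b   Hi/E/e   Hi/E/b   Hi/C/e   Hi/C/b
   D    (0,3)    (0,3)    (0,3)    (0,3)    (0,6)    (3,6)    (5,5)    (5,5)
   U    (6,2)    (6,2)    (6,2)    (6,2)    (6,2)    (6,2)    (6,2)    (6,2)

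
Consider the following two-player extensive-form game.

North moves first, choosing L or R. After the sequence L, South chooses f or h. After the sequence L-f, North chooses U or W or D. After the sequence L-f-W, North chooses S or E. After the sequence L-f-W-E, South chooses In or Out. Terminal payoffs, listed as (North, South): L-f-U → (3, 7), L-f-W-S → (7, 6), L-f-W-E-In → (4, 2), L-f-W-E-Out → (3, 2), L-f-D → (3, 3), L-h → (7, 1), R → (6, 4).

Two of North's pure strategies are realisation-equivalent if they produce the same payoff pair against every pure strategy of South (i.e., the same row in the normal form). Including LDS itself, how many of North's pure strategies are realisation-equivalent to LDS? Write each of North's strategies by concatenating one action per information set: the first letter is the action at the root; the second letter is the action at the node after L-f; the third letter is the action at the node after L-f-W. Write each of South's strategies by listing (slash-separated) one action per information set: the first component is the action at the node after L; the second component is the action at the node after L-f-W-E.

2

Row for LDS (columns f/In, f/Out, h/In, h/Out): (3,3) (3,3) (7,1) (7,1).
Under LDS, North's choice at the node after L-f-W can never be reached regardless of what South does, so varying those choices leaves every outcome unchanged.
Holding the reachable choices fixed and varying the unreachable one freely already gives 2 equivalent strategies.
No other strategy reproduces this row, so those 2 are the full class: LDS, LDE.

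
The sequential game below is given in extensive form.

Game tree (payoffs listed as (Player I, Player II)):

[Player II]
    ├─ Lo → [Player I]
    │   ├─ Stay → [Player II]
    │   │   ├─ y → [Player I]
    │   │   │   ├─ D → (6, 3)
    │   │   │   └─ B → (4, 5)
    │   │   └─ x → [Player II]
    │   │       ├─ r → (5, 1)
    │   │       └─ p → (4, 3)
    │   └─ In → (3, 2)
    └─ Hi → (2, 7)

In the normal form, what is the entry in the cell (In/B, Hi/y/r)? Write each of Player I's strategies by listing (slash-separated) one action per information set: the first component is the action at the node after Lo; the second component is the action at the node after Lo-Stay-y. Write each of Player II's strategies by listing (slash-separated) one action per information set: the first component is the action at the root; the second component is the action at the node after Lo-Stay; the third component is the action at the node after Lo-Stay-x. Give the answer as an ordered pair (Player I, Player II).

Trace the play path from the root:
  Player II plays Hi
→ terminal payoff (2, 7).
(Player I's choice at the node after Lo is never reached on this path, so it doesn't affect the outcome.)

(2, 7)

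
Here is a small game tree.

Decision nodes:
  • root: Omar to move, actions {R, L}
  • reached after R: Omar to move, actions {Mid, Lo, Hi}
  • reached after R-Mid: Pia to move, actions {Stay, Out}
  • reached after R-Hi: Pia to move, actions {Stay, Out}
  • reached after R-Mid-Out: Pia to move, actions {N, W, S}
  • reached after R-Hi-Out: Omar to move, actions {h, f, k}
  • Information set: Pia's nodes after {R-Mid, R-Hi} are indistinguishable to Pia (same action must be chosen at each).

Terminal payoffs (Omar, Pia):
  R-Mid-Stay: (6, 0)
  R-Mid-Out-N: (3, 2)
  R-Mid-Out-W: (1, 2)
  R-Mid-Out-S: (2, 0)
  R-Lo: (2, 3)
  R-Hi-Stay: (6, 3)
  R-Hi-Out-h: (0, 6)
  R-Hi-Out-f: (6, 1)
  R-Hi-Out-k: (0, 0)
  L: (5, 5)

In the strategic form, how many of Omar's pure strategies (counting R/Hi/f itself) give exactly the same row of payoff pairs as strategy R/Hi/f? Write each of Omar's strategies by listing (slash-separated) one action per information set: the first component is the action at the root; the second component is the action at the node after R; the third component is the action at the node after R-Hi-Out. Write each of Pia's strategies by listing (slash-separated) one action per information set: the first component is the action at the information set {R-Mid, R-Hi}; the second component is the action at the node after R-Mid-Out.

1

Row for R/Hi/f (columns Stay/N, Stay/W, Stay/S, Out/N, Out/W, Out/S): (6,3) (6,3) (6,3) (6,1) (6,1) (6,1).
Every one of Omar's information sets is on the play path for some reply by Pia when Omar follows R/Hi/f.
Changing the action at any of them therefore changes at least one column, so only R/Hi/f itself gives this row.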